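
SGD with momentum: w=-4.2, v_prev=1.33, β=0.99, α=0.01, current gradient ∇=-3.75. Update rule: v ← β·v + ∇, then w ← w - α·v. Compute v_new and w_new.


v_new = 0.99·1.33 - 3.75 = 1.3167 - 3.75 = -2.4333
w_new = -4.2 - 0.01·-2.4333 = -4.2 + 0.024333 = -4.175667

v_new=-2.4333, w_new=-4.175667


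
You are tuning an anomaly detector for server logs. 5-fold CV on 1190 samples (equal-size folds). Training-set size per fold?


Fold size = 1190/5 = 238
Training per fold = 1190 - 238 = 952

952


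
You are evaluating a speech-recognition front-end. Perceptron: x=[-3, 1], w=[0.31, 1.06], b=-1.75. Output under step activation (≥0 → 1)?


z = (-3)·(0.31) + (1)·(1.06) - 1.75
  = -1.62
step(z) = 0 (z<0)

0


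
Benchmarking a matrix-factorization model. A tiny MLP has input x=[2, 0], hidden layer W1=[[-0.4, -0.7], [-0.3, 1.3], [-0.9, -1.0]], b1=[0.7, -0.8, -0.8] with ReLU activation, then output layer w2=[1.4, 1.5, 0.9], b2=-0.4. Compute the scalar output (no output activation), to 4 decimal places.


z1[0] = (-0.4)·(2) + (-0.7)·(0) + 0.7 = -0.1
z1[1] = (-0.3)·(2) + (1.3)·(0) - 0.8 = -1.4
z1[2] = (-0.9)·(2) + (-1.0)·(0) - 0.8 = -2.6
h = ReLU(z1) = [0.0, 0.0, 0.0]
output = (1.4)·(0.0) + (1.5)·(0.0) + (0.9)·(0.0) - 0.4 = -0.4

-0.4


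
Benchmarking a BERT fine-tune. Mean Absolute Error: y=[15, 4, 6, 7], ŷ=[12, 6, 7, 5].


Absolute errors: |15-12|=3, |4-6|=2, |6-7|=1, |7-5|=2
Sum = 8
MAE = 8/4 = 2

2


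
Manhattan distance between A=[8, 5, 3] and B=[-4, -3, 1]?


d = |8+ 4| + |5+ 3| + |3-1|
  = 12 + 8 + 2
  = 22

22


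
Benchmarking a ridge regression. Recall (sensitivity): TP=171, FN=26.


Recall = TP/(TP+FN)
= 171/(171+26)
= 171/197 = 86.8%

86.8%


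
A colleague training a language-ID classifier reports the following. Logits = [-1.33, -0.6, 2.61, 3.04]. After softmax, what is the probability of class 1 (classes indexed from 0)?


Exponentials: e^-1.33=0.2645, e^-0.6=0.5488, e^2.61=13.5991, e^3.04=20.9052
Sum = 35.3176
Softmax = [0.0075, 0.0155, 0.3851, 0.5919]
p[1] = 0.5488/35.3176 = 0.0155

0.0155


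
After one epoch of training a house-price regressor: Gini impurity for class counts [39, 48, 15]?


Probabilities: [39/102, 48/102, 15/102] ≈ [0.3824, 0.4706, 0.1471]
Σpᵢ² = (1521 + 2304 + 225)/102² = 4050/10404
Gini = 1 - Σpᵢ² = 1 - 4050/10404 = 0.6107

0.6107


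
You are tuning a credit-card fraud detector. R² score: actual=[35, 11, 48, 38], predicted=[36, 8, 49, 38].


ȳ = 33
SS_res = Σ(y-ŷ)² = 11
SS_tot = Σ(y-ȳ)² = 738
R² = 1 - SS_res/SS_tot = 1 - 0.0149 = 0.9851

0.9851


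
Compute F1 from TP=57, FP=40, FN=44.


Precision = 57/97 = 0.5876
Recall = 57/101 = 0.5644
F1 = 2·P·R/(P+R) = 2·TP/(2·TP+FP+FN) = 114/(114+40+44) = 114/198 = 0.5758

0.5758


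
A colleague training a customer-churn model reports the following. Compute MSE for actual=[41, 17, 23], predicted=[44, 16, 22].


Squared errors: (41-44)²=9, (17-16)²=1, (23-22)²=1
Sum = 11
MSE = 11/3 = 11/3

11/3


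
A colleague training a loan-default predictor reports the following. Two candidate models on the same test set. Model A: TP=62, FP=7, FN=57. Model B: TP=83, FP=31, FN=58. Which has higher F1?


Model A: P=62/69=0.8986, R=62/119=0.521, F1=2PR/(P+R)=2TP/(2TP+FP+FN)=124/188=0.6596
Model B: P=83/114=0.7281, R=83/141=0.5887, F1=2PR/(P+R)=2TP/(2TP+FP+FN)=166/255=0.651
0.6596 > 0.651 → Model A

Model A


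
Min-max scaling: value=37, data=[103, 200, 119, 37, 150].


min=37, max=200
(37-37)/(200-37) = 0/163 = 0.0

0.0


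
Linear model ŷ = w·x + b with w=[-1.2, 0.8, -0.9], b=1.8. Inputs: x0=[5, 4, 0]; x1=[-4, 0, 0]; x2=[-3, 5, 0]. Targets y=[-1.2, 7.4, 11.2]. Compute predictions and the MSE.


ŷ0 = (-1.2)·(5) + (0.8)·(4) + (-0.9)·(0) + 1.8 = -1.0
ŷ1 = (-1.2)·(-4) + (0.8)·(0) + (-0.9)·(0) + 1.8 = 6.6
ŷ2 = (-1.2)·(-3) + (0.8)·(5) + (-0.9)·(0) + 1.8 = 9.4
errors² = [0.04, 0.64, 3.24]
MSE = 3.9200/3 = 1.3067

1.3067


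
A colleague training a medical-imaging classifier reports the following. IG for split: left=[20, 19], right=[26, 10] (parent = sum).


Parent = [46, 29], H_parent = 0.9626
H_left = 0.9995 (n=39), H_right = 0.8524 (n=36)
H_children = (39/75)·0.9995 + (36/75)·0.8524 = 0.9289
IG = 0.9626 - 0.9289 = 0.0337

0.0337


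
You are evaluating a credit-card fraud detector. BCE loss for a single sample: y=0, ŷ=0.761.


BCE = -[y·ln(p) + (1-y)·ln(1-p)]
= -0 - 1·ln(1-0.761)
= -ln(0.239) = 1.4313

1.4313


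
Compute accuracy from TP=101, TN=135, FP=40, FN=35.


Accuracy = (TP+TN)/(TP+TN+FP+FN)
= (101+135)/(311)
= 236/311 = 75.88%

75.88%


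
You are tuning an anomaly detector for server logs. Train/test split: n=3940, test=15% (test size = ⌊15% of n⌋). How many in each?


Test = ⌊3940·15/100⌋ = 591
Train = 3940 - 591 = 3349

Train: 3349, Test: 591


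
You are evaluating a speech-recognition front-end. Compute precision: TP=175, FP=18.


Precision = TP/(TP+FP)
= 175/(175+18)
= 175/193 = 90.67%

90.67%


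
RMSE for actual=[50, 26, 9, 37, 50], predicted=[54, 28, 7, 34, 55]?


MSE = 58/5 = 11.6
RMSE = √(58/5) = 3.4059

3.4059


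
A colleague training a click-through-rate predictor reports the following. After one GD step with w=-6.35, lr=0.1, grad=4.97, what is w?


w_new = w - α·∇
= -6.35 - 0.1·4.97
= -6.35 - 0.497
= -6.847

-6.847


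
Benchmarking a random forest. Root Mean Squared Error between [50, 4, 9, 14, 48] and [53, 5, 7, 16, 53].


MSE = 43/5 = 8.6
RMSE = √(43/5) = 2.9326

2.9326


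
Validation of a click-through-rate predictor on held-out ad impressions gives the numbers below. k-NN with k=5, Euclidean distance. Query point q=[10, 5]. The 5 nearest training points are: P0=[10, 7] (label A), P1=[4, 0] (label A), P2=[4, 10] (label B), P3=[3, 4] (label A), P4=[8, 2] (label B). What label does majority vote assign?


d(q,P0) = 2.0  (label A)
d(q,P1) = 7.8102  (label A)
d(q,P2) = 7.8102  (label B)
d(q,P3) = 7.0711  (label A)
d(q,P4) = 3.6056  (label B)
Votes: A=3, B=2
Majority → A

A


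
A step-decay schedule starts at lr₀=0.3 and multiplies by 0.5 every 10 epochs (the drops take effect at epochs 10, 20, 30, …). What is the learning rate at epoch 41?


n_drops = ⌊41/10⌋ = 4
lr = 0.3·0.5^4 = 0.3·0.0625 = 0.01875

0.01875


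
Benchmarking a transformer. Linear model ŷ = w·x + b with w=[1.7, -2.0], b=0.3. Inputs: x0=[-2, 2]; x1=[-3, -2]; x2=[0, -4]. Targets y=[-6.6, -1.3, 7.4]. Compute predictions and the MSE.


ŷ0 = (1.7)·(-2) + (-2.0)·(2) + 0.3 = -7.1
ŷ1 = (1.7)·(-3) + (-2.0)·(-2) + 0.3 = -0.8
ŷ2 = (1.7)·(0) + (-2.0)·(-4) + 0.3 = 8.3
errors² = [0.25, 0.25, 0.81]
MSE = 1.3100/3 = 0.4367

0.4367


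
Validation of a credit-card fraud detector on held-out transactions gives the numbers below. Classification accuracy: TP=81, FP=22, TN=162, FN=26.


Accuracy = (TP+TN)/(TP+TN+FP+FN)
= (81+162)/(291)
= 243/291 = 83.51%

83.51%


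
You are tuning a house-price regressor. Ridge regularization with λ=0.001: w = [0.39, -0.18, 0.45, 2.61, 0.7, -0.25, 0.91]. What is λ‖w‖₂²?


‖w‖₂² = (0.39)² + (-0.18)² + (0.45)² + (2.61)² + (0.7)² + (-0.25)² + (0.91)²
     = 0.1521 + 0.0324 + 0.2025 + 6.8121 + 0.49 + 0.0625 + 0.8281
     = 8.5797
λ·‖w‖₂² = 0.001·8.5797 = 0.00858

0.00858


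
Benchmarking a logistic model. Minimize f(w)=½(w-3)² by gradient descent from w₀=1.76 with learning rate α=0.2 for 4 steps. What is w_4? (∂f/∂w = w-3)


step 1: grad = 1.76-3 = -1.24; w = 1.76 - 0.2·(-1.24) = 2.008
step 2: grad = 2.008-3 = -0.992; w = 2.008 - 0.2·(-0.992) = 2.2064
step 3: grad = 2.2064-3 = -0.7936; w = 2.2064 - 0.2·(-0.7936) = 2.36512
step 4: grad = 2.36512-3 = -0.63488; w = 2.36512 - 0.2·(-0.63488) = 2.492096

2.492096


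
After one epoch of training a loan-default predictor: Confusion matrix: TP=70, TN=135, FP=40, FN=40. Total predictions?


Total = TP + TN + FP + FN
= 70 + 135 + 40 + 40
= 285
(Predicted positive: 110, predicted negative: 175)

285


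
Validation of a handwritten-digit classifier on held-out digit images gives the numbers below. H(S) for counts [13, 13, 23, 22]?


Probabilities: [13/71, 13/71, 23/71, 22/71] ≈ [0.1831, 0.1831, 0.3239, 0.3099]
H = -((13/71)·log₂(13/71) + (13/71)·log₂(13/71) + (23/71)·log₂(23/71) + (22/71)·log₂(22/71))
  = 1.9475 bits

1.9475 bits


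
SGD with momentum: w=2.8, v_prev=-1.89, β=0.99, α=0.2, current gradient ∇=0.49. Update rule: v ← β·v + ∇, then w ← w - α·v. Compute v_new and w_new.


v_new = 0.99·-1.89 + 0.49 = -1.8711 + 0.49 = -1.3811
w_new = 2.8 - 0.2·-1.3811 = 2.8 + 0.27622 = 3.07622

v_new=-1.3811, w_new=3.07622


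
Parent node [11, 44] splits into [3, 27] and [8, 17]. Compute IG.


Parent = [11, 44], H_parent = 0.7219
H_left = 0.469 (n=30), H_right = 0.9044 (n=25)
H_children = (30/55)·0.469 + (25/55)·0.9044 = 0.6669
IG = 0.7219 - 0.6669 = 0.055

0.055


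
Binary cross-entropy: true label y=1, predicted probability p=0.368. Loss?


BCE = -[y·ln(p) + (1-y)·ln(1-p)]
= -1·ln(0.368) - 0
= -ln(0.368) = 0.9997

0.9997


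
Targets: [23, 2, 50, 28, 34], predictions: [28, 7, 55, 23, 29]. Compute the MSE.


Squared errors: (23-28)²=25, (2-7)²=25, (50-55)²=25, (28-23)²=25, (34-29)²=25
Sum = 125
MSE = 125/5 = 25

25


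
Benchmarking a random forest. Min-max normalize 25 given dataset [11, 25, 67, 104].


min=11, max=104
(25-11)/(104-11) = 14/93 = 0.1505

0.1505


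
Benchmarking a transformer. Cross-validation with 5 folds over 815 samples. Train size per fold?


Fold size = 815/5 = 163
Training per fold = 815 - 163 = 652

652


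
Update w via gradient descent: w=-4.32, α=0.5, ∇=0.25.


w_new = w - α·∇
= -4.32 - 0.5·0.25
= -4.32 - 0.125
= -4.445

-4.445


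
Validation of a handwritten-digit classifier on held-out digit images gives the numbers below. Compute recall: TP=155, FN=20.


Recall = TP/(TP+FN)
= 155/(155+20)
= 155/175 = 88.57%

88.57%


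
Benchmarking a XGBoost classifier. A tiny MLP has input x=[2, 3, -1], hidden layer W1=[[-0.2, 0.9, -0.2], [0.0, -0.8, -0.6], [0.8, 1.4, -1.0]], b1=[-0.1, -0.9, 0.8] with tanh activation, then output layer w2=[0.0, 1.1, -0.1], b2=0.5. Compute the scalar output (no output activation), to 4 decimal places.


z1[0] = (-0.2)·(2) + (0.9)·(3) + (-0.2)·(-1) - 0.1 = 2.4
z1[1] = (0.0)·(2) + (-0.8)·(3) + (-0.6)·(-1) - 0.9 = -2.7
z1[2] = (0.8)·(2) + (1.4)·(3) + (-1.0)·(-1) + 0.8 = 7.6
h = tanh(z1) = [0.9837, -0.991, 1.0]
output = (0.0)·(0.9837) + (1.1)·(-0.991) + (-0.1)·(1.0) + 0.5 = -0.6901

-0.6901


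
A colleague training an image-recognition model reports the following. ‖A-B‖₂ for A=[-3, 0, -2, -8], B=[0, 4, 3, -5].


d = √((-3-0)² + (0-4)² + (-2-3)² + (-8+ 5)²)
  = √(9 + 16 + 25 + 9)
  = √59 = 7.6811

7.6811


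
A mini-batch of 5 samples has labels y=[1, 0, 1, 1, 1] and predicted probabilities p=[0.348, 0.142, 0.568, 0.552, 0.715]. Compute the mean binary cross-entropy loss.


L[0] = -ln(0.348) = 1.0556
L[1] = -ln(1-0.142) = -ln(0.858) = 0.1532
L[2] = -ln(0.568) = 0.5656
L[3] = -ln(0.552) = 0.5942
L[4] = -ln(0.715) = 0.3355
mean = (1.0556 + 0.1532 + 0.5656 + 0.5942 + 0.3355)/5 = 0.5408

0.5408


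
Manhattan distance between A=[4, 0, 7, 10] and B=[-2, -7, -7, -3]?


d = |4+ 2| + |0+ 7| + |7+ 7| + |10+ 3|
  = 6 + 7 + 14 + 13
  = 40

40


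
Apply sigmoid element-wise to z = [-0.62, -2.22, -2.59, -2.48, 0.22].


σ(-0.62) = 1/(1+e^0.62) = 0.3498
σ(-2.22) = 1/(1+e^2.22) = 0.098
σ(-2.59) = 1/(1+e^2.59) = 0.0698
σ(-2.48) = 1/(1+e^2.48) = 0.0773
σ(0.22) = 1/(1+e^-0.22) = 0.5548
result = [0.3498, 0.098, 0.0698, 0.0773, 0.5548]

[0.3498, 0.098, 0.0698, 0.0773, 0.5548]


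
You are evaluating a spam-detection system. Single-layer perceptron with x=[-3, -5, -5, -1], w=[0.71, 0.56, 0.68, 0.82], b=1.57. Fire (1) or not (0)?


z = (-3)·(0.71) + (-5)·(0.56) + (-5)·(0.68) + (-1)·(0.82) + 1.57
  = -7.58
step(z) = 0 (z<0)

0


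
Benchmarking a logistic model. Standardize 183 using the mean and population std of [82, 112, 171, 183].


μ = 137, σ = 41.5993
z = (183 - 137)/41.5993 = 1.1058

1.1058


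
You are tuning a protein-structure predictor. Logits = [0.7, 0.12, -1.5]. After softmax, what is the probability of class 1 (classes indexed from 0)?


Exponentials: e^0.7=2.0138, e^0.12=1.1275, e^-1.5=0.2231
Sum = 3.3644
Softmax = [0.5986, 0.3351, 0.0663]
p[1] = 1.1275/3.3644 = 0.3351

0.3351


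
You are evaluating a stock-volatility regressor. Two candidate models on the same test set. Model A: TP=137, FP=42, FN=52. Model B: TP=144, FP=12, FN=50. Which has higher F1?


Model A: P=137/179=0.7654, R=137/189=0.7249, F1=2PR/(P+R)=2TP/(2TP+FP+FN)=274/368=0.7446
Model B: P=144/156=0.9231, R=144/194=0.7423, F1=2PR/(P+R)=2TP/(2TP+FP+FN)=288/350=0.8229
0.7446 < 0.8229 → Model B

Model B


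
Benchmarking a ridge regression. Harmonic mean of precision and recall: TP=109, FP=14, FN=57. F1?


Precision = 109/123 = 0.8862
Recall = 109/166 = 0.6566
F1 = 2·P·R/(P+R) = 2·TP/(2·TP+FP+FN) = 218/(218+14+57) = 218/289 = 0.7543

0.7543


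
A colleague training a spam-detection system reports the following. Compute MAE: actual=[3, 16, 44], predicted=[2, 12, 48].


Absolute errors: |3-2|=1, |16-12|=4, |44-48|=4
Sum = 9
MAE = 9/3 = 3

3


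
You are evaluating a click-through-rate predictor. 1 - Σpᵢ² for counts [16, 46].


Probabilities: [16/62, 46/62] ≈ [0.2581, 0.7419]
Σpᵢ² = (256 + 2116)/62² = 2372/3844
Gini = 1 - Σpᵢ² = 1 - 2372/3844 = 0.3829

0.3829


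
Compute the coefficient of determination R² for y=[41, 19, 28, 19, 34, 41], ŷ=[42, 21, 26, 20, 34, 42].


ȳ = 30.3333
SS_res = Σ(y-ŷ)² = 11
SS_tot = Σ(y-ȳ)² = 503.33
R² = 1 - SS_res/SS_tot = 1 - 0.0219 = 0.9781

0.9781


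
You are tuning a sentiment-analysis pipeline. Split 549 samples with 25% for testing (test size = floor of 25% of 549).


Test = ⌊549·25/100⌋ = 137
Train = 549 - 137 = 412

Train: 412, Test: 137


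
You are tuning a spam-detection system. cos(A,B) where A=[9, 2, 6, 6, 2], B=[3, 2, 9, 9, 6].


A·B = 9·3 + 2·2 + 6·9 + 6·9 + 2·6 = 151
‖A‖ = √161 = 12.6886, ‖B‖ = √211 = 14.5258
cos = 151/(√161·√211) = 151/√33971 = 0.8193

0.8193


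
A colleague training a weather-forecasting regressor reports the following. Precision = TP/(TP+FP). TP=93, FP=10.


Precision = TP/(TP+FP)
= 93/(93+10)
= 93/103 = 90.29%

90.29%


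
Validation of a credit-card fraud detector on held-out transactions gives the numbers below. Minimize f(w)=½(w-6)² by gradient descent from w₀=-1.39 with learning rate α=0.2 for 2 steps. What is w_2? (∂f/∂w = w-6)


step 1: grad = -1.39-6 = -7.39; w = -1.39 - 0.2·(-7.39) = 0.088
step 2: grad = 0.088-6 = -5.912; w = 0.088 - 0.2·(-5.912) = 1.2704

1.2704


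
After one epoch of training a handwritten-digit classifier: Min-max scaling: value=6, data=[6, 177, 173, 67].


min=6, max=177
(6-6)/(177-6) = 0/171 = 0.0

0.0


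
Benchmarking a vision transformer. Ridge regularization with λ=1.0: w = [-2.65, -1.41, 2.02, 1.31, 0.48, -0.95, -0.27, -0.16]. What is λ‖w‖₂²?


‖w‖₂² = (-2.65)² + (-1.41)² + (2.02)² + (1.31)² + (0.48)² + (-0.95)² + (-0.27)² + (-0.16)²
     = 7.0225 + 1.9881 + 4.0804 + 1.7161 + 0.2304 + 0.9025 + 0.0729 + 0.0256
     = 16.0385
λ·‖w‖₂² = 1.0·16.0385 = 16.0385

16.0385


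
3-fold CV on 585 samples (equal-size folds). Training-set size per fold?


Fold size = 585/3 = 195
Training per fold = 585 - 195 = 390

390


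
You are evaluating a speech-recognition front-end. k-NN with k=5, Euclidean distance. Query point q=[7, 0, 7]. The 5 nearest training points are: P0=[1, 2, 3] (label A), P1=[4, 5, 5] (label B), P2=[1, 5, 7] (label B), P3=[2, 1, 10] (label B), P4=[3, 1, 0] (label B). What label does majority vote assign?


d(q,P0) = 7.4833  (label A)
d(q,P1) = 6.1644  (label B)
d(q,P2) = 7.8102  (label B)
d(q,P3) = 5.9161  (label B)
d(q,P4) = 8.124  (label B)
Votes: A=1, B=4
Majority → B

B


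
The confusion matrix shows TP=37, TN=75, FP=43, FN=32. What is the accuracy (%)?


Accuracy = (TP+TN)/(TP+TN+FP+FN)
= (37+75)/(187)
= 112/187 = 59.89%

59.89%


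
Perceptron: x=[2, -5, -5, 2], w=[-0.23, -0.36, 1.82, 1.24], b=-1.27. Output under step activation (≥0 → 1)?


z = (2)·(-0.23) + (-5)·(-0.36) + (-5)·(1.82) + (2)·(1.24) - 1.27
  = -6.55
step(z) = 0 (z<0)

0


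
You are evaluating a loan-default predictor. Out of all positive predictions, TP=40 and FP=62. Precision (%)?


Precision = TP/(TP+FP)
= 40/(40+62)
= 40/102 = 39.22%

39.22%


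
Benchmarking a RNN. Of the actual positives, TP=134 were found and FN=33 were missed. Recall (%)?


Recall = TP/(TP+FN)
= 134/(134+33)
= 134/167 = 80.24%

80.24%


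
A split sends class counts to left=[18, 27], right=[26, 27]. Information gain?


Parent = [44, 54], H_parent = 0.9925
H_left = 0.971 (n=45), H_right = 0.9997 (n=53)
H_children = (45/98)·0.971 + (53/98)·0.9997 = 0.9865
IG = 0.9925 - 0.9865 = 0.006

0.006


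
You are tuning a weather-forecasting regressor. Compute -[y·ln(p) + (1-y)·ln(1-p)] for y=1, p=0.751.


BCE = -[y·ln(p) + (1-y)·ln(1-p)]
= -1·ln(0.751) - 0
= -ln(0.751) = 0.2863

0.2863


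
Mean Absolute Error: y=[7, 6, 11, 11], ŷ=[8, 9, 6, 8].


Absolute errors: |7-8|=1, |6-9|=3, |11-6|=5, |11-8|=3
Sum = 12
MAE = 12/4 = 3

3


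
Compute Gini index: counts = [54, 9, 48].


Probabilities: [54/111, 9/111, 48/111] ≈ [0.4865, 0.0811, 0.4324]
Σpᵢ² = (2916 + 81 + 2304)/111² = 5301/12321
Gini = 1 - Σpᵢ² = 1 - 5301/12321 = 0.5698

0.5698


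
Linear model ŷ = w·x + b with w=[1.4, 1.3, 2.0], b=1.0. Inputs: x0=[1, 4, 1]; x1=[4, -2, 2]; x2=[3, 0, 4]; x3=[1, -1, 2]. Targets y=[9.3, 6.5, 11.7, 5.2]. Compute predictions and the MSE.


ŷ0 = (1.4)·(1) + (1.3)·(4) + (2.0)·(1) + 1.0 = 9.6
ŷ1 = (1.4)·(4) + (1.3)·(-2) + (2.0)·(2) + 1.0 = 8.0
ŷ2 = (1.4)·(3) + (1.3)·(0) + (2.0)·(4) + 1.0 = 13.2
ŷ3 = (1.4)·(1) + (1.3)·(-1) + (2.0)·(2) + 1.0 = 5.1
errors² = [0.09, 2.25, 2.25, 0.01]
MSE = 4.6000/4 = 1.15

1.15


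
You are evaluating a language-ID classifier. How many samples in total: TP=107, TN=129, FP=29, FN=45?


Total = TP + TN + FP + FN
= 107 + 129 + 29 + 45
= 310
(Predicted positive: 136, predicted negative: 174)

310


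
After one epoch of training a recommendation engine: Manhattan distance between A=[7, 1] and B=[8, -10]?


d = |7-8| + |1+ 10|
  = 1 + 11
  = 12

12


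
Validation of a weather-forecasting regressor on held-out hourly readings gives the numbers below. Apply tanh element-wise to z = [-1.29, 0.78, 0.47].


tanh(-1.29) = -0.8591
tanh(0.78) = 0.6527
tanh(0.47) = 0.4382
result = [-0.8591, 0.6527, 0.4382]

[-0.8591, 0.6527, 0.4382]


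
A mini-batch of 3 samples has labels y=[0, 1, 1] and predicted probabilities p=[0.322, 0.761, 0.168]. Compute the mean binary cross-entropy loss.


L[0] = -ln(1-0.322) = -ln(0.678) = 0.3886
L[1] = -ln(0.761) = 0.2731
L[2] = -ln(0.168) = 1.7838
mean = (0.3886 + 0.2731 + 1.7838)/3 = 0.8152

0.8152


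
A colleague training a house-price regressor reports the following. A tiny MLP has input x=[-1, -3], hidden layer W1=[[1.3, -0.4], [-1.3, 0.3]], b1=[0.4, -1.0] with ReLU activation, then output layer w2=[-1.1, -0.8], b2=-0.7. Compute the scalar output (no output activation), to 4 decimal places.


z1[0] = (1.3)·(-1) + (-0.4)·(-3) + 0.4 = 0.3
z1[1] = (-1.3)·(-1) + (0.3)·(-3) - 1.0 = -0.6
h = ReLU(z1) = [0.3, 0.0]
output = (-1.1)·(0.3) + (-0.8)·(0.0) - 0.7 = -1.03

-1.03


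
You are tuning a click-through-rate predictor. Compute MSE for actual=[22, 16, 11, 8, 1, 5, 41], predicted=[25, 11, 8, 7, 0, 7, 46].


Squared errors: (22-25)²=9, (16-11)²=25, (11-8)²=9, (8-7)²=1, (1-0)²=1, (5-7)²=4, (41-46)²=25
Sum = 74
MSE = 74/7 = 74/7

74/7


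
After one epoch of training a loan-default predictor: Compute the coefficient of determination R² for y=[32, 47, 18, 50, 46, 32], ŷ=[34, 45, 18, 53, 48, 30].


ȳ = 37.5
SS_res = Σ(y-ŷ)² = 25
SS_tot = Σ(y-ȳ)² = 759.5
R² = 1 - SS_res/SS_tot = 1 - 0.0329 = 0.9671

0.9671


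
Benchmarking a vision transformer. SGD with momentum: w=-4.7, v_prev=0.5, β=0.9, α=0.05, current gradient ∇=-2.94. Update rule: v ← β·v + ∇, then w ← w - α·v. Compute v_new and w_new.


v_new = 0.9·0.5 - 2.94 = 0.45 - 2.94 = -2.49
w_new = -4.7 - 0.05·-2.49 = -4.7 + 0.1245 = -4.5755

v_new=-2.49, w_new=-4.5755


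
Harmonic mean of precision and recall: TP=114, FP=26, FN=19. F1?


Precision = 114/140 = 0.8143
Recall = 114/133 = 0.8571
F1 = 2·P·R/(P+R) = 2·TP/(2·TP+FP+FN) = 228/(228+26+19) = 228/273 = 0.8352

0.8352


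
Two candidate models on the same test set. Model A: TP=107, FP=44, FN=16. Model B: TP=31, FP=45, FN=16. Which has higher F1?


Model A: P=107/151=0.7086, R=107/123=0.8699, F1=2PR/(P+R)=2TP/(2TP+FP+FN)=214/274=0.781
Model B: P=31/76=0.4079, R=31/47=0.6596, F1=2PR/(P+R)=2TP/(2TP+FP+FN)=62/123=0.5041
0.781 > 0.5041 → Model A

Model A


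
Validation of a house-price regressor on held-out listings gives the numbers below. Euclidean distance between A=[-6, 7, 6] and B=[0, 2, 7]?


d = √((-6-0)² + (7-2)² + (6-7)²)
  = √(36 + 25 + 1)
  = √62 = 7.874

7.874


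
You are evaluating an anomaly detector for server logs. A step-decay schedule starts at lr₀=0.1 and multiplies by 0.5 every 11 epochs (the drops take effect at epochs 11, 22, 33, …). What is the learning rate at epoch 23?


n_drops = ⌊23/11⌋ = 2
lr = 0.1·0.5^2 = 0.1·0.25 = 0.025

0.025


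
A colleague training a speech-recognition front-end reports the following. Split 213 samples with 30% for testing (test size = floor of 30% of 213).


Test = ⌊213·30/100⌋ = 63
Train = 213 - 63 = 150

Train: 150, Test: 63


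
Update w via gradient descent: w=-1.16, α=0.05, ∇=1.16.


w_new = w - α·∇
= -1.16 - 0.05·1.16
= -1.16 - 0.058
= -1.218

-1.218


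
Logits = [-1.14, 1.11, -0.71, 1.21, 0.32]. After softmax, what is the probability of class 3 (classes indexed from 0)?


Exponentials: e^-1.14=0.3198, e^1.11=3.0344, e^-0.71=0.4916, e^1.21=3.3535, e^0.32=1.3771
Sum = 8.5764
Softmax = [0.0373, 0.3538, 0.0573, 0.391, 0.1606]
p[3] = 3.3535/8.5764 = 0.391

0.391


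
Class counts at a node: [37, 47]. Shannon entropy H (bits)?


Probabilities: [37/84, 47/84] ≈ [0.4405, 0.5595]
H = -((37/84)·log₂(37/84) + (47/84)·log₂(47/84))
  = 0.9898 bits

0.9898 bits


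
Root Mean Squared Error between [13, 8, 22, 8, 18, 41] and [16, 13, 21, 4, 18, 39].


MSE = 55/6 = 9.1667
RMSE = √(55/6) = 3.0277

3.0277


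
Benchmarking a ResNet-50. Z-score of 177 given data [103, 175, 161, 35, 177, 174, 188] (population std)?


μ = 144.7143, σ = 51.732
z = (177 - 144.7143)/51.732 = 0.6241

0.6241


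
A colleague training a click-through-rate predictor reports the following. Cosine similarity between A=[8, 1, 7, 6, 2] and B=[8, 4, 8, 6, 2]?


A·B = 8·8 + 1·4 + 7·8 + 6·6 + 2·2 = 164
‖A‖ = √154 = 12.4097, ‖B‖ = √184 = 13.5647
cos = 164/(√154·√184) = 164/√28336 = 0.9743

0.9743


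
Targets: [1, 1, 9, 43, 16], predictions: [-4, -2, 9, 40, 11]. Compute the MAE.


Absolute errors: |1+ 4|=5, |1+ 2|=3, |9-9|=0, |43-40|=3, |16-11|=5
Sum = 16
MAE = 16/5 = 16/5

16/5


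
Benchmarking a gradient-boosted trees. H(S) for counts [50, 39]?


Probabilities: [50/89, 39/89] ≈ [0.5618, 0.4382]
H = -((50/89)·log₂(50/89) + (39/89)·log₂(39/89))
  = 0.989 bits

0.989 bits


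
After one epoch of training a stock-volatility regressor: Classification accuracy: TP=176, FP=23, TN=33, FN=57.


Accuracy = (TP+TN)/(TP+TN+FP+FN)
= (176+33)/(289)
= 209/289 = 72.32%

72.32%


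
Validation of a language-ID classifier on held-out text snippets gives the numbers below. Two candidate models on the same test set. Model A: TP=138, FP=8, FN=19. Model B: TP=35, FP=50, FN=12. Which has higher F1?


Model A: P=138/146=0.9452, R=138/157=0.879, F1=2PR/(P+R)=2TP/(2TP+FP+FN)=276/303=0.9109
Model B: P=35/85=0.4118, R=35/47=0.7447, F1=2PR/(P+R)=2TP/(2TP+FP+FN)=70/132=0.5303
0.9109 > 0.5303 → Model A

Model A


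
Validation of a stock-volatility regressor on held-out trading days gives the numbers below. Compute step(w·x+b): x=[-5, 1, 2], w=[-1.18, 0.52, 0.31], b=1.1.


z = (-5)·(-1.18) + (1)·(0.52) + (2)·(0.31) + 1.1
  = 8.14
step(z) = 1 (z≥0)

1


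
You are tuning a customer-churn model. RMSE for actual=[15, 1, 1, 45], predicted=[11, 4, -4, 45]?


MSE = 50/4 = 12.5
RMSE = √(50/4) = 3.5355

3.5355


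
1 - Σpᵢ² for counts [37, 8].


Probabilities: [37/45, 8/45] ≈ [0.8222, 0.1778]
Σpᵢ² = (1369 + 64)/45² = 1433/2025
Gini = 1 - Σpᵢ² = 1 - 1433/2025 = 0.2923

0.2923


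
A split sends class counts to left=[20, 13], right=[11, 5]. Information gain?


Parent = [31, 18], H_parent = 0.9486
H_left = 0.9673 (n=33), H_right = 0.896 (n=16)
H_children = (33/49)·0.9673 + (16/49)·0.896 = 0.944
IG = 0.9486 - 0.944 = 0.0046

0.0046


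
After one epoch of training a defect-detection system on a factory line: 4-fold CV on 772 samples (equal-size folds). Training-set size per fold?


Fold size = 772/4 = 193
Training per fold = 772 - 193 = 579

579


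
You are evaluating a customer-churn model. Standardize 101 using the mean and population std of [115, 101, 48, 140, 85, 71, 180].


μ = 105.7143, σ = 41.0007
z = (101 - 105.7143)/41.0007 = -0.115

-0.115


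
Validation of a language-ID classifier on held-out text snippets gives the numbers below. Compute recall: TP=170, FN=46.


Recall = TP/(TP+FN)
= 170/(170+46)
= 170/216 = 78.7%

78.7%


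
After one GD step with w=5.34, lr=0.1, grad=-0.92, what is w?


w_new = w - α·∇
= 5.34 - 0.1·-0.92
= 5.34 + 0.092
= 5.432

5.432


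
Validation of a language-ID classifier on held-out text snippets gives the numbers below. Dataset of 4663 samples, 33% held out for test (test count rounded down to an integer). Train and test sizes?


Test = ⌊4663·33/100⌋ = 1538
Train = 4663 - 1538 = 3125

Train: 3125, Test: 1538


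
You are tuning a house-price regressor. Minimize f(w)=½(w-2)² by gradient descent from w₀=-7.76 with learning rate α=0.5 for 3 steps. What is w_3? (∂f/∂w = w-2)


step 1: grad = -7.76-2 = -9.76; w = -7.76 - 0.5·(-9.76) = -2.88
step 2: grad = -2.88-2 = -4.88; w = -2.88 - 0.5·(-4.88) = -0.44
step 3: grad = -0.44-2 = -2.44; w = -0.44 - 0.5·(-2.44) = 0.78

0.78


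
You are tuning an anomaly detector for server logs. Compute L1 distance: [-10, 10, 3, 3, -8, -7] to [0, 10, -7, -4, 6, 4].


d = |-10-0| + |10-10| + |3+ 7| + |3+ 4| + |-8-6| + |-7-4|
  = 10 + 0 + 10 + 7 + 14 + 11
  = 52

52


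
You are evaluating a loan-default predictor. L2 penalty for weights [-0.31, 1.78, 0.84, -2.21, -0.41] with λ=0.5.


‖w‖₂² = (-0.31)² + (1.78)² + (0.84)² + (-2.21)² + (-0.41)²
     = 0.0961 + 3.1684 + 0.7056 + 4.8841 + 0.1681
     = 9.0223
λ·‖w‖₂² = 0.5·9.0223 = 4.51115

4.51115


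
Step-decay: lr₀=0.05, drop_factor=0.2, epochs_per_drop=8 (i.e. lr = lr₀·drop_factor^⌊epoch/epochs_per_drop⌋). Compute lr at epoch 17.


n_drops = ⌊17/8⌋ = 2
lr = 0.05·0.2^2 = 0.05·0.04 = 0.002

0.002


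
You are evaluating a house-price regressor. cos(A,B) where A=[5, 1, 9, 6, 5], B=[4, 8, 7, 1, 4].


A·B = 5·4 + 1·8 + 9·7 + 6·1 + 5·4 = 117
‖A‖ = √168 = 12.9615, ‖B‖ = √146 = 12.083
cos = 117/(√168·√146) = 117/√24528 = 0.7471

0.7471


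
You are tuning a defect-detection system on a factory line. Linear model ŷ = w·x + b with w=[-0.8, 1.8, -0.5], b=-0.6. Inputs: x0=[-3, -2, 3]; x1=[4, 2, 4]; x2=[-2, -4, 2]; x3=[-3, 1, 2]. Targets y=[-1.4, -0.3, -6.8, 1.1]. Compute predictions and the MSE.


ŷ0 = (-0.8)·(-3) + (1.8)·(-2) + (-0.5)·(3) - 0.6 = -3.3
ŷ1 = (-0.8)·(4) + (1.8)·(2) + (-0.5)·(4) - 0.6 = -2.2
ŷ2 = (-0.8)·(-2) + (1.8)·(-4) + (-0.5)·(2) - 0.6 = -7.2
ŷ3 = (-0.8)·(-3) + (1.8)·(1) + (-0.5)·(2) - 0.6 = 2.6
errors² = [3.61, 3.61, 0.16, 2.25]
MSE = 9.6300/4 = 2.4075

2.4075


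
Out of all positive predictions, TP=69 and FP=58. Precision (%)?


Precision = TP/(TP+FP)
= 69/(69+58)
= 69/127 = 54.33%

54.33%


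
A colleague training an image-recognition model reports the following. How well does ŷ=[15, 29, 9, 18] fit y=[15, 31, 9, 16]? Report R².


ȳ = 17.75
SS_res = Σ(y-ŷ)² = 8
SS_tot = Σ(y-ȳ)² = 262.75
R² = 1 - SS_res/SS_tot = 1 - 0.0304 = 0.9696

0.9696


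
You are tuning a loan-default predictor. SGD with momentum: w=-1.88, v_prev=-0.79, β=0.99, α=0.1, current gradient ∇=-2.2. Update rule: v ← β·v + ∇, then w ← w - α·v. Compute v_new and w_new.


v_new = 0.99·-0.79 - 2.2 = -0.7821 - 2.2 = -2.9821
w_new = -1.88 - 0.1·-2.9821 = -1.88 + 0.29821 = -1.58179

v_new=-2.9821, w_new=-1.58179


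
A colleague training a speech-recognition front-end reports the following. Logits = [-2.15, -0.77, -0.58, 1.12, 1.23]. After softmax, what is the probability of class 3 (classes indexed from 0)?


Exponentials: e^-2.15=0.1165, e^-0.77=0.463, e^-0.58=0.5599, e^1.12=3.0649, e^1.23=3.4212
Sum = 7.6255
Softmax = [0.0153, 0.0607, 0.0734, 0.4019, 0.4487]
p[3] = 3.0649/7.6255 = 0.4019

0.4019


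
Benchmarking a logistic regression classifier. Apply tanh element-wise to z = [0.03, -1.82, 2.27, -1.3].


tanh(0.03) = 0.03
tanh(-1.82) = -0.9488
tanh(2.27) = 0.9789
tanh(-1.3) = -0.8617
result = [0.03, -0.9488, 0.9789, -0.8617]

[0.03, -0.9488, 0.9789, -0.8617]


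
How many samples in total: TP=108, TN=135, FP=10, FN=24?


Total = TP + TN + FP + FN
= 108 + 135 + 10 + 24
= 277
(Predicted positive: 118, predicted negative: 159)

277


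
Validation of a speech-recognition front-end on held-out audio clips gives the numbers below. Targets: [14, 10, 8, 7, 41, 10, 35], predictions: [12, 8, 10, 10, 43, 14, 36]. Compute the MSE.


Squared errors: (14-12)²=4, (10-8)²=4, (8-10)²=4, (7-10)²=9, (41-43)²=4, (10-14)²=16, (35-36)²=1
Sum = 42
MSE = 42/7 = 6

6


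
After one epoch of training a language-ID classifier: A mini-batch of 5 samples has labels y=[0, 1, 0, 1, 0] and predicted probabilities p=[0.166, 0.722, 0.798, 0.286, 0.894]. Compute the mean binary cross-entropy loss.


L[0] = -ln(1-0.166) = -ln(0.834) = 0.1815
L[1] = -ln(0.722) = 0.3257
L[2] = -ln(1-0.798) = -ln(0.202) = 1.5995
L[3] = -ln(0.286) = 1.2518
L[4] = -ln(1-0.894) = -ln(0.106) = 2.2443
mean = (0.1815 + 0.3257 + 1.5995 + 1.2518 + 2.2443)/5 = 1.1206

1.1206


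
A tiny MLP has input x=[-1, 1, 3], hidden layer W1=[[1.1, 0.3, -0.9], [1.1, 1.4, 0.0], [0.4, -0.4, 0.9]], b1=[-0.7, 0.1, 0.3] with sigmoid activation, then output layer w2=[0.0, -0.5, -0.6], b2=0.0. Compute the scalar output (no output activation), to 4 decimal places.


z1[0] = (1.1)·(-1) + (0.3)·(1) + (-0.9)·(3) - 0.7 = -4.2
z1[1] = (1.1)·(-1) + (1.4)·(1) + (0.0)·(3) + 0.1 = 0.4
z1[2] = (0.4)·(-1) + (-0.4)·(1) + (0.9)·(3) + 0.3 = 2.2
h = sigmoid(z1) = [0.0148, 0.5987, 0.9002]
output = (0.0)·(0.0148) + (-0.5)·(0.5987) + (-0.6)·(0.9002) + 0.0 = -0.8395

-0.8395


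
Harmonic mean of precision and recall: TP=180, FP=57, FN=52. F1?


Precision = 180/237 = 0.7595
Recall = 180/232 = 0.7759
F1 = 2·P·R/(P+R) = 2·TP/(2·TP+FP+FN) = 360/(360+57+52) = 360/469 = 0.7676

0.7676


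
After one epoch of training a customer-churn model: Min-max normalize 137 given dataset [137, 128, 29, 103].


min=29, max=137
(137-29)/(137-29) = 108/108 = 1.0

1.0


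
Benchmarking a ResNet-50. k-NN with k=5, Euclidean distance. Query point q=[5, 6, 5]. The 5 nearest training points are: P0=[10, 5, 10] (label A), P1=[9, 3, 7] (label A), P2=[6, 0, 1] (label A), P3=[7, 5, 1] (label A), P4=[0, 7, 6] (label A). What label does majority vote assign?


d(q,P0) = 7.1414  (label A)
d(q,P1) = 5.3852  (label A)
d(q,P2) = 7.2801  (label A)
d(q,P3) = 4.5826  (label A)
d(q,P4) = 5.1962  (label A)
Votes: A=5, B=0
Majority → A

A


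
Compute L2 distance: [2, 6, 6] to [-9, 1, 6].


d = √((2+ 9)² + (6-1)² + (6-6)²)
  = √(121 + 25 + 0)
  = √146 = 12.083

12.083


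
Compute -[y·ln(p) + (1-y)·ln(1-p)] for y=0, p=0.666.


BCE = -[y·ln(p) + (1-y)·ln(1-p)]
= -0 - 1·ln(1-0.666)
= -ln(0.334) = 1.0966

1.0966


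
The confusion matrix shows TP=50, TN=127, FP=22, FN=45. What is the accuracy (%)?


Accuracy = (TP+TN)/(TP+TN+FP+FN)
= (50+127)/(244)
= 177/244 = 72.54%

72.54%


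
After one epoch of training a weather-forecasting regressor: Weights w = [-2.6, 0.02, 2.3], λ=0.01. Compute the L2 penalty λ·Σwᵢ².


‖w‖₂² = (-2.6)² + (0.02)² + (2.3)²
     = 6.76 + 0.0004 + 5.29
     = 12.0504
λ·‖w‖₂² = 0.01·12.0504 = 0.120504

0.120504


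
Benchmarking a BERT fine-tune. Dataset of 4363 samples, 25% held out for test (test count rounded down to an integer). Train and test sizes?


Test = ⌊4363·25/100⌋ = 1090
Train = 4363 - 1090 = 3273

Train: 3273, Test: 1090


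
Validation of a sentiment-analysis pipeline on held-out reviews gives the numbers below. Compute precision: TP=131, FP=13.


Precision = TP/(TP+FP)
= 131/(131+13)
= 131/144 = 90.97%

90.97%


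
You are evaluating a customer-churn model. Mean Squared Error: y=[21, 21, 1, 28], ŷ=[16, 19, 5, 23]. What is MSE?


Squared errors: (21-16)²=25, (21-19)²=4, (1-5)²=16, (28-23)²=25
Sum = 70
MSE = 70/4 = 35/2

35/2


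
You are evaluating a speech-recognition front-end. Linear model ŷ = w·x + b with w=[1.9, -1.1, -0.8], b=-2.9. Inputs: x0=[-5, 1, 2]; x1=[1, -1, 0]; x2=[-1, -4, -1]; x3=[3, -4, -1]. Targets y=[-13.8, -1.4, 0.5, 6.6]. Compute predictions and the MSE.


ŷ0 = (1.9)·(-5) + (-1.1)·(1) + (-0.8)·(2) - 2.9 = -15.1
ŷ1 = (1.9)·(1) + (-1.1)·(-1) + (-0.8)·(0) - 2.9 = 0.1
ŷ2 = (1.9)·(-1) + (-1.1)·(-4) + (-0.8)·(-1) - 2.9 = 0.4
ŷ3 = (1.9)·(3) + (-1.1)·(-4) + (-0.8)·(-1) - 2.9 = 8.0
errors² = [1.69, 2.25, 0.01, 1.96]
MSE = 5.9100/4 = 1.4775

1.4775


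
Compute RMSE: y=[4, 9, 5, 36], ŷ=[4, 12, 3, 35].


MSE = 14/4 = 3.5
RMSE = √(14/4) = 1.8708

1.8708


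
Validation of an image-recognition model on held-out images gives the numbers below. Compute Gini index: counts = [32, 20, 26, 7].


Probabilities: [32/85, 20/85, 26/85, 7/85] ≈ [0.3765, 0.2353, 0.3059, 0.0824]
Σpᵢ² = (1024 + 400 + 676 + 49)/85² = 2149/7225
Gini = 1 - Σpᵢ² = 1 - 2149/7225 = 0.7026

0.7026


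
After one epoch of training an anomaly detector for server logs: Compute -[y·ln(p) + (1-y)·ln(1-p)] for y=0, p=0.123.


BCE = -[y·ln(p) + (1-y)·ln(1-p)]
= -0 - 1·ln(1-0.123)
= -ln(0.877) = 0.1312

0.1312


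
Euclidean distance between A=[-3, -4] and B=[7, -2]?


d = √((-3-7)² + (-4+ 2)²)
  = √(100 + 4)
  = √104 = 10.198

10.198


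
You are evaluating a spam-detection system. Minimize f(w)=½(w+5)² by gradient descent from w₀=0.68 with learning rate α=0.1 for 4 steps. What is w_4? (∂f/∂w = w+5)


step 1: grad = 0.68+5 = 5.68; w = 0.68 - 0.1·(5.68) = 0.112
step 2: grad = 0.112+5 = 5.112; w = 0.112 - 0.1·(5.112) = -0.3992
step 3: grad = -0.3992+5 = 4.6008; w = -0.3992 - 0.1·(4.6008) = -0.85928
step 4: grad = -0.85928+5 = 4.14072; w = -0.85928 - 0.1·(4.14072) = -1.273352

-1.273352


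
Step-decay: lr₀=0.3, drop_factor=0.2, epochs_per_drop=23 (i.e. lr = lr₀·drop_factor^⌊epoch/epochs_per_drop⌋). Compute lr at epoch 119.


n_drops = ⌊119/23⌋ = 5
lr = 0.3·0.2^5 = 0.3·0.00032 = 0.000096

0.000096


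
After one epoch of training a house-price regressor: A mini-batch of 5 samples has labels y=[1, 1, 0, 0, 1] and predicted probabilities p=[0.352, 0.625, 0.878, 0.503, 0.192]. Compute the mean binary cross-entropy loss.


L[0] = -ln(0.352) = 1.0441
L[1] = -ln(0.625) = 0.47
L[2] = -ln(1-0.878) = -ln(0.122) = 2.1037
L[3] = -ln(1-0.503) = -ln(0.497) = 0.6992
L[4] = -ln(0.192) = 1.6503
mean = (1.0441 + 0.47 + 2.1037 + 0.6992 + 1.6503)/5 = 1.1935

1.1935


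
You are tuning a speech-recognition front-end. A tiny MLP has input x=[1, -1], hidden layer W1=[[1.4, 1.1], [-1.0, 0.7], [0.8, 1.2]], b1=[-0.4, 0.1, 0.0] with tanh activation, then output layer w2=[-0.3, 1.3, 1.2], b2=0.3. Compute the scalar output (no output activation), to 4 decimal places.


z1[0] = (1.4)·(1) + (1.1)·(-1) - 0.4 = -0.1
z1[1] = (-1.0)·(1) + (0.7)·(-1) + 0.1 = -1.6
z1[2] = (0.8)·(1) + (1.2)·(-1) + 0.0 = -0.4
h = tanh(z1) = [-0.0997, -0.9217, -0.3799]
output = (-0.3)·(-0.0997) + (1.3)·(-0.9217) + (1.2)·(-0.3799) + 0.3 = -1.3242

-1.3242


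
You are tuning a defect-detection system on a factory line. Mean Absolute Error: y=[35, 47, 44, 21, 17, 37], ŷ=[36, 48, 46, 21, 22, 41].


Absolute errors: |35-36|=1, |47-48|=1, |44-46|=2, |21-21|=0, |17-22|=5, |37-41|=4
Sum = 13
MAE = 13/6 = 13/6

13/6


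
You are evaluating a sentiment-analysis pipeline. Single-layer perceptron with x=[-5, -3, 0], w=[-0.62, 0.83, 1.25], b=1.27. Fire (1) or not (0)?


z = (-5)·(-0.62) + (-3)·(0.83) + (0)·(1.25) + 1.27
  = 1.88
step(z) = 1 (z≥0)

1


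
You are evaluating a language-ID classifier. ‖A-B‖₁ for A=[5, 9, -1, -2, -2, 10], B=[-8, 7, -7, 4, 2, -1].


d = |5+ 8| + |9-7| + |-1+ 7| + |-2-4| + |-2-2| + |10+ 1|
  = 13 + 2 + 6 + 6 + 4 + 11
  = 42

42


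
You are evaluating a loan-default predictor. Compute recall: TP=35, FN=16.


Recall = TP/(TP+FN)
= 35/(35+16)
= 35/51 = 68.63%

68.63%


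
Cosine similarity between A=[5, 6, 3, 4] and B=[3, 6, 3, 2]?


A·B = 5·3 + 6·6 + 3·3 + 4·2 = 68
‖A‖ = √86 = 9.2736, ‖B‖ = √58 = 7.6158
cos = 68/(√86·√58) = 68/√4988 = 0.9628

0.9628


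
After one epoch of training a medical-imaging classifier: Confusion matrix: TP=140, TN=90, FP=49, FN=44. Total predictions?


Total = TP + TN + FP + FN
= 140 + 90 + 49 + 44
= 323
(Predicted positive: 189, predicted negative: 134)

323


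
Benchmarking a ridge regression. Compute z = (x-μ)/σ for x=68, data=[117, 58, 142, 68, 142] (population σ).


μ = 105.4, σ = 35.9422
z = (68 - 105.4)/35.9422 = -1.0406

-1.0406


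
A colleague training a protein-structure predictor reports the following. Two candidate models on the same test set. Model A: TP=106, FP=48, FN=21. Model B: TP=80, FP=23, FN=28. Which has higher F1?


Model A: P=106/154=0.6883, R=106/127=0.8346, F1=2PR/(P+R)=2TP/(2TP+FP+FN)=212/281=0.7544
Model B: P=80/103=0.7767, R=80/108=0.7407, F1=2PR/(P+R)=2TP/(2TP+FP+FN)=160/211=0.7583
0.7544 < 0.7583 → Model B

Model B


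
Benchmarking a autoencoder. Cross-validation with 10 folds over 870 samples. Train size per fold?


Fold size = 870/10 = 87
Training per fold = 870 - 87 = 783

783


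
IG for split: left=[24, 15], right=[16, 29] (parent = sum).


Parent = [40, 44], H_parent = 0.9984
H_left = 0.9612 (n=39), H_right = 0.9389 (n=45)
H_children = (39/84)·0.9612 + (45/84)·0.9389 = 0.9493
IG = 0.9984 - 0.9493 = 0.0491

0.0491


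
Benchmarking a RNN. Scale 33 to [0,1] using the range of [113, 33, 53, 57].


min=33, max=113
(33-33)/(113-33) = 0/80 = 0.0

0.0


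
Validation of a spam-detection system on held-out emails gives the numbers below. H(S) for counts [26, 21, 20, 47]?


Probabilities: [26/114, 21/114, 20/114, 47/114] ≈ [0.2281, 0.1842, 0.1754, 0.4123]
H = -((26/114)·log₂(26/114) + (21/114)·log₂(21/114) + (20/114)·log₂(20/114) + (47/114)·log₂(47/114))
  = 1.9035 bits

1.9035 bits


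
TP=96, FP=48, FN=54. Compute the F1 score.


Precision = 96/144 = 0.6667
Recall = 96/150 = 0.64
F1 = 2·P·R/(P+R) = 2·TP/(2·TP+FP+FN) = 192/(192+48+54) = 192/294 = 0.6531

0.6531


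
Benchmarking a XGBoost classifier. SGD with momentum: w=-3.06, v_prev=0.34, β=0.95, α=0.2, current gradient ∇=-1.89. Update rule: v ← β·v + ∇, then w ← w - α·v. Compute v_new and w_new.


v_new = 0.95·0.34 - 1.89 = 0.323 - 1.89 = -1.567
w_new = -3.06 - 0.2·-1.567 = -3.06 + 0.3134 = -2.7466

v_new=-1.567, w_new=-2.7466
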